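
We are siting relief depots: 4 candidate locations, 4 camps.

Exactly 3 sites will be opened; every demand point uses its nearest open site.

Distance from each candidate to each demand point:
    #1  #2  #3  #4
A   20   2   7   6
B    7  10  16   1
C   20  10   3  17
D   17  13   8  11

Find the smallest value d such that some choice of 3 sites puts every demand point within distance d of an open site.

7

Open {A, B, C}.
  Farthest demand point is #1 at distance 7 (to B); all others are ≤ 7.
With {A, B, D} the worst case is 7.
With {B, C, D} the worst case is 10.
No size-3 selection achieves below 7.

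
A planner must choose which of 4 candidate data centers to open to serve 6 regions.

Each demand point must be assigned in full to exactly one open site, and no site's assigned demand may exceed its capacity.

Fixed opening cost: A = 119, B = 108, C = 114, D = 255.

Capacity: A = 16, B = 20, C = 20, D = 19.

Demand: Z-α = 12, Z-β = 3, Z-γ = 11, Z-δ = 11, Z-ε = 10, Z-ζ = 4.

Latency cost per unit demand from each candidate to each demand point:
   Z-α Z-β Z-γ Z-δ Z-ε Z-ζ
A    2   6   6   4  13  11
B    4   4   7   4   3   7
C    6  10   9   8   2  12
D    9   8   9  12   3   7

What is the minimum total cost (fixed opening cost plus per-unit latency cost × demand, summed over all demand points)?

Open {A, B, C, D}; cheapest assignment that respects the capacities:
  A (cap 16, load 12): Z-α — cost 12×2 = 24
  B (cap 20, load 18): Z-β, Z-δ, Z-ζ — cost 3×4 + 11×4 + 4×7 = 84
  C (cap 20, load 10): Z-ε — cost 10×2 = 20
  D (cap 19, load 11): Z-γ — cost 11×9 = 99
  Shipping 227, fixed 596 → total 823.
  Any other capacity-feasible assignment to {A, B, C, D} ships for at least 227.
Total demand is 51; every other set of sites either has combined capacity below 51 or cannot fit the demands without splitting one across sites, so {A, B, C, D} is the only feasible choice of open sites. Minimum: 823.

823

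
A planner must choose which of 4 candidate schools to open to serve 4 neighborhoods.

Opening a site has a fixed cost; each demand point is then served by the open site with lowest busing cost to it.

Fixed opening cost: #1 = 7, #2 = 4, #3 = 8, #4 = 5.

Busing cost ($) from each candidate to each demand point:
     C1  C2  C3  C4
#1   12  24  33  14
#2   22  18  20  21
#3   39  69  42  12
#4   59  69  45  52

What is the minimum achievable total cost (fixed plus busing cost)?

Open {#1, #2}: assign each demand point to its cheapest open site.
  C1→#1 12, C2→#2 18, C3→#2 20, C4→#1 14
  busing cost 64, fixed 11 → total 75.
Compare {#1, #2, #4}: busing cost 64 + fixed 16 = 80.
Compare {#1, #2, #3}: busing cost 62 + fixed 19 = 81.
Compare {#2, #3}: busing cost 72 + fixed 12 = 84.
All other subsets cost ≥ 80. Minimum total cost: 75.

75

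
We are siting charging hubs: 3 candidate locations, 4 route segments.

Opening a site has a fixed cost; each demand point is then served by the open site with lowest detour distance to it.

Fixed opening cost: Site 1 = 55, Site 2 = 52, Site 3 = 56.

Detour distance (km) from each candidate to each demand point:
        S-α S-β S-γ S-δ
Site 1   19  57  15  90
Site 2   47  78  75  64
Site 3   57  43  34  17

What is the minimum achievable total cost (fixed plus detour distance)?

Open {Site 1, Site 3}: assign each demand point to its cheapest open site.
  S-α→Site 1 19, S-β→Site 3 43, S-γ→Site 1 15, S-δ→Site 3 17
  detour distance 94, fixed 111 → total 205.
Compare {Site 3}: detour distance 151 + fixed 56 = 207.
Compare {Site 1}: detour distance 181 + fixed 55 = 236.
Compare {Site 2, Site 3}: detour distance 141 + fixed 108 = 249.
All other subsets cost ≥ 207. Minimum total cost: 205.

205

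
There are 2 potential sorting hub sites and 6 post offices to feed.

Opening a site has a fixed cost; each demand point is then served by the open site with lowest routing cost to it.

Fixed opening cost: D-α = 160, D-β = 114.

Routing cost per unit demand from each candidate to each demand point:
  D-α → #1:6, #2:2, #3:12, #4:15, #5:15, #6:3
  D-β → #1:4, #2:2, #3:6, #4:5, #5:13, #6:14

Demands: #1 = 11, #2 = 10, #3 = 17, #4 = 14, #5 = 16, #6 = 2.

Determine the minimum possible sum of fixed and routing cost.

586

Open {D-β}: assign each demand point to its cheapest open site.
  #1→D-β 11×4=44, #2→D-β 10×2=20, #3→D-β 17×6=102, #4→D-β 14×5=70, #5→D-β 16×13=208, #6→D-β 2×14=28
  routing cost 472, fixed 114 → total 586.
Compare {D-α, D-β}: routing cost 450 + fixed 274 = 724.
Compare {D-α}: routing cost 746 + fixed 160 = 906.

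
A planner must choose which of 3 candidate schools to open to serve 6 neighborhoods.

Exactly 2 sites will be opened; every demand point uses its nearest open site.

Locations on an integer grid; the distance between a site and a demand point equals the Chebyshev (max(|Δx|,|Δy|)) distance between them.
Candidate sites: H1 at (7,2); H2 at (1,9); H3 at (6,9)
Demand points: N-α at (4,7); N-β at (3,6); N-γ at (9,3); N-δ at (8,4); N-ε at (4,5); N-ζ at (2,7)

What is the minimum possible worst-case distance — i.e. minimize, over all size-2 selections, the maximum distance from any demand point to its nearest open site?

3

Open {H1, H2}.
  Farthest demand point is N-α at distance 3 (to H2); all others are ≤ 3.
With {H1, H3} the worst case is 4.
With {H2, H3} the worst case is 6.
No size-2 selection achieves below 3.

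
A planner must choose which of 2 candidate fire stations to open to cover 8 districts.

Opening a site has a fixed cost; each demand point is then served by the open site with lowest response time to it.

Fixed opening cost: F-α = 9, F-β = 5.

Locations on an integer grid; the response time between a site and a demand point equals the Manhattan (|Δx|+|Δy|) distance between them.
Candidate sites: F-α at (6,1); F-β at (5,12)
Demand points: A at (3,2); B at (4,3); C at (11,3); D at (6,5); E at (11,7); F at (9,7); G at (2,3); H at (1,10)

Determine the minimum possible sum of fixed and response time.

65

Open {F-α, F-β}: assign each demand point to its cheapest open site.
  A→F-α 4, B→F-α 4, C→F-α 7, D→F-α 4, E→F-α 11, F→F-α 9, G→F-α 6, H→F-β 6
  response time 51, fixed 14 → total 65.
Compare {F-α}: response time 59 + fixed 9 = 68.
Compare {F-β}: response time 83 + fixed 5 = 88.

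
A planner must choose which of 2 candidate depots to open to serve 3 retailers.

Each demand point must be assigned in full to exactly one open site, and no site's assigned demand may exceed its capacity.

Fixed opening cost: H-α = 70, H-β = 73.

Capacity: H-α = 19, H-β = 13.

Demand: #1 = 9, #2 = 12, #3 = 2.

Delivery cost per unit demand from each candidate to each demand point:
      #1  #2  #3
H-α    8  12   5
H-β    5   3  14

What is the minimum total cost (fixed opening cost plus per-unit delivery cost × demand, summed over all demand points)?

261

Open {H-α, H-β}; cheapest assignment that respects the capacities:
  H-α (cap 19, load 11): #1, #3 — cost 9×8 + 2×5 = 82
  H-β (cap 13, load 12): #2 — cost 12×3 = 36
  Shipping 118, fixed 143 → total 261.
  Any other capacity-feasible assignment to {H-α, H-β} ships for at least 118.
Total demand is 23 and no other set of sites has combined capacity ≥ 23, so {H-α, H-β} is the only feasible choice of open sites. Minimum: 261.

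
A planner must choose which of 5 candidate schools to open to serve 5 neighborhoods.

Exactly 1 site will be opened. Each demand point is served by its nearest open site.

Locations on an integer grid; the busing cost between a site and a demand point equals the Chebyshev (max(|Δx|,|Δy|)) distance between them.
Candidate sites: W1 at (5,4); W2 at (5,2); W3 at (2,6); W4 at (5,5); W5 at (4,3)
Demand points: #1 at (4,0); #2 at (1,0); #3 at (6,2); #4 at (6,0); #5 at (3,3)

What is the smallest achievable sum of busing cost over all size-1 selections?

11

Open {W2}.
  #1→W2 2, #2→W2 4, #3→W2 1, #4→W2 2, #5→W2 2  ⇒ total 11.
Compare {W5}: total 12.
Compare {W1}: total 16.
No size-1 selection does better; minimum is 11.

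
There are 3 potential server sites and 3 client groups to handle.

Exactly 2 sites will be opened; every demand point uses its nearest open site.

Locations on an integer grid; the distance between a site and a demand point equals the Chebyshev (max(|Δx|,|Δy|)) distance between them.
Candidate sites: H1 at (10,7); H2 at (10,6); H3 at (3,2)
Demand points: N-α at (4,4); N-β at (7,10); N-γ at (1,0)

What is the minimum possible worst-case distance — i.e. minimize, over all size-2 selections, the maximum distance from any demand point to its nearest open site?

Open {H1, H3}.
  Farthest demand point is N-β at distance 3 (to H1); all others are ≤ 3.
With {H2, H3} the worst case is 4.
With {H1, H2} the worst case is 9.
No size-2 selection achieves below 3.

3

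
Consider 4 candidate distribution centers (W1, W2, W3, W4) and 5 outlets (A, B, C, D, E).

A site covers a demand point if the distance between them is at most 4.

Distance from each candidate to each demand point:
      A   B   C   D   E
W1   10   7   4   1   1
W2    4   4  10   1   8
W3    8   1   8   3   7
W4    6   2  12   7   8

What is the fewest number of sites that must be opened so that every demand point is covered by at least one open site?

2

Coverage sets (demand points within 4 of each site):
  W1: {C, D, E}
  W2: {A, B, D}
  W3: {B, D}
  W4: {B}
No single site covers all 5 demand points.
But {W1, W2} covers everything, so the minimum is 2.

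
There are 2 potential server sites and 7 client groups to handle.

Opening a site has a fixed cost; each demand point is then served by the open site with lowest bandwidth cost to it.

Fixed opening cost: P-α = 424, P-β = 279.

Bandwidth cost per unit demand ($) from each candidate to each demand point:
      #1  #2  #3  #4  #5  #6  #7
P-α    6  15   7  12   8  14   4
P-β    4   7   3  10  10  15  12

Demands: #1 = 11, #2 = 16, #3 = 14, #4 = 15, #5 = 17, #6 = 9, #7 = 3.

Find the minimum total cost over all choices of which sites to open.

Open {P-β}: assign each demand point to its cheapest open site.
  #1→P-β 11×4=44, #2→P-β 16×7=112, #3→P-β 14×3=42, #4→P-β 15×10=150, #5→P-β 17×10=170, #6→P-β 9×15=135, #7→P-β 3×12=36
  bandwidth cost 689, fixed 279 → total 968.
Compare {P-α}: bandwidth cost 858 + fixed 424 = 1282.
Compare {P-α, P-β}: bandwidth cost 622 + fixed 703 = 1325.

968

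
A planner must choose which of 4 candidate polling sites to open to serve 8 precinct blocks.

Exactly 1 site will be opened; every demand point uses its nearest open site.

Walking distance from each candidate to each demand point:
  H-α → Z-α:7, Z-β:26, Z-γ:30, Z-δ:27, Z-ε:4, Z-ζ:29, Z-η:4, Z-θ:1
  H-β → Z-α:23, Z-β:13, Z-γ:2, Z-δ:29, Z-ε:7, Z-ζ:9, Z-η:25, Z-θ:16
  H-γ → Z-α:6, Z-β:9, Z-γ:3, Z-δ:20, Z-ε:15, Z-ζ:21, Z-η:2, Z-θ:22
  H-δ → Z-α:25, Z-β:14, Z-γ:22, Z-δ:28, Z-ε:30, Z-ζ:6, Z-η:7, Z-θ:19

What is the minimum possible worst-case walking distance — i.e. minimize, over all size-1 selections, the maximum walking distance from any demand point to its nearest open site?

Open {H-γ}.
  Farthest demand point is Z-θ at walking distance 22 (to H-γ); all others are ≤ 22.
With {H-β} the worst case is 29.
With {H-α} the worst case is 30.
No size-1 selection achieves below 22.

22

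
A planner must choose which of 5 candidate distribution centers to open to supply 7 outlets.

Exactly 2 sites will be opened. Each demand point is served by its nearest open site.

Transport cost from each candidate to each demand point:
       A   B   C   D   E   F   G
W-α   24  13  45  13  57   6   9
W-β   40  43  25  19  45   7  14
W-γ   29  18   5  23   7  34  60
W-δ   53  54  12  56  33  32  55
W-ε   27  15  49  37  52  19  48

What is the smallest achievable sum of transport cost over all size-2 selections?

Open {W-α, W-γ}.
  A→W-α 24, B→W-α 13, C→W-γ 5, D→W-α 13, E→W-γ 7, F→W-α 6, G→W-α 9  ⇒ total 77.
Compare {W-β, W-γ}: total 99.
Compare {W-α, W-δ}: total 110.
No size-2 selection does better; minimum is 77.

77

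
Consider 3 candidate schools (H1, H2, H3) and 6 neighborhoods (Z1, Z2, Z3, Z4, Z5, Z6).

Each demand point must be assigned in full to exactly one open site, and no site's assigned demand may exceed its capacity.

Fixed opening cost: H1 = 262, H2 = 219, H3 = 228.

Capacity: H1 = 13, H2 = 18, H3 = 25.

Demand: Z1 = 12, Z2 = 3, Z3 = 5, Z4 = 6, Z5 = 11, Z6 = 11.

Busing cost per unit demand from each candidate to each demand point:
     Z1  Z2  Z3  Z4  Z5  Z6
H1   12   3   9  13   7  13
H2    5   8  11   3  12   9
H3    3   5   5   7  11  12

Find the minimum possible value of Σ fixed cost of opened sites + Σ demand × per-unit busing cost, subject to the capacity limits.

Open {H1, H2, H3}; cheapest assignment that respects the capacities:
  H1 (cap 13, load 11): Z5 — cost 11×7 = 77
  H2 (cap 18, load 17): Z4, Z6 — cost 6×3 + 11×9 = 117
  H3 (cap 25, load 20): Z1, Z2, Z3 — cost 12×3 + 3×5 + 5×5 = 76
  Shipping 270, fixed 709 → total 979.
  Any other capacity-feasible assignment to {H1, H2, H3} ships for at least 270.
Total demand is 48 and no other set of sites has combined capacity ≥ 48, so {H1, H2, H3} is the only feasible choice of open sites. Minimum: 979.

979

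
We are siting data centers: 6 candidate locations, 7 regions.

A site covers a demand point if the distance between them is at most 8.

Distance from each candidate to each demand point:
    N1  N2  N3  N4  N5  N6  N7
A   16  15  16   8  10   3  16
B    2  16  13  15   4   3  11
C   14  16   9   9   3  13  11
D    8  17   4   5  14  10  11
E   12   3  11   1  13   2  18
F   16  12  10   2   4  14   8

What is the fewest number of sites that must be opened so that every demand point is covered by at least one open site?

Coverage sets (demand points within 8 of each site):
  A: {N4, N6}
  B: {N1, N5, N6}
  C: {N5}
  D: {N1, N3, N4}
  E: {N2, N4, N6}
  F: {N4, N5, N7}
No 2 sites suffice: every size-2 union leaves at least one demand point uncovered.
But {D, E, F} covers everything, so the minimum is 3.

3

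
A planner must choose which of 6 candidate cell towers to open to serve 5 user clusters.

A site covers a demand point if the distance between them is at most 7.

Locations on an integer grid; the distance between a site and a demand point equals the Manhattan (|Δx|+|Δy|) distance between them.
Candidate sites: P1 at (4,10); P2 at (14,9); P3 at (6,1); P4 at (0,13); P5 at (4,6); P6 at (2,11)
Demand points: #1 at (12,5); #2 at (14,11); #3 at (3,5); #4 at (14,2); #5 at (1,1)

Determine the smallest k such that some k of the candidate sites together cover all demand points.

2

Coverage sets (demand points within 7 of each site):
  P1: {#3}
  P2: {#1, #2, #4}
  P3: {#3, #5}
  P4: {}
  P5: {#3}
  P6: {#3}
No single site covers all 5 demand points.
But {P2, P3} covers everything, so the minimum is 2.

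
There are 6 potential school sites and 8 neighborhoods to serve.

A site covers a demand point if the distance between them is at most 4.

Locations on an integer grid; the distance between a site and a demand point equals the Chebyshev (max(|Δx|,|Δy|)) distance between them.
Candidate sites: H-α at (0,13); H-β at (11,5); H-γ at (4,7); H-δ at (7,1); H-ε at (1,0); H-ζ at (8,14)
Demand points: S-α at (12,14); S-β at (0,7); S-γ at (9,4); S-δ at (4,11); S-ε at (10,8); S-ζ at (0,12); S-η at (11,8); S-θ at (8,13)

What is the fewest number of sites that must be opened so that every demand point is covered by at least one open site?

Coverage sets (demand points within 4 of each site):
  H-α: {S-δ, S-ζ}
  H-β: {S-γ, S-ε, S-η}
  H-γ: {S-β, S-δ}
  H-δ: {S-γ}
  H-ε: {}
  H-ζ: {S-α, S-δ, S-θ}
No 3 sites suffice: every size-3 union leaves at least one demand point uncovered.
But {H-α, H-β, H-γ, H-ζ} covers everything, so the minimum is 4.

4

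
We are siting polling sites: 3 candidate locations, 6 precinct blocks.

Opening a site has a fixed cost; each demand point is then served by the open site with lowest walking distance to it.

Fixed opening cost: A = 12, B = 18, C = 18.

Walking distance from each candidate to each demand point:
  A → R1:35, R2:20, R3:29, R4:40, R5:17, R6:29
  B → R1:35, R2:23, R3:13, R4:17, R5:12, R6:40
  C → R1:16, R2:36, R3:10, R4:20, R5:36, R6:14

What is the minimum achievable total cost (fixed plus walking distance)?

127

Open {A, C}: assign each demand point to its cheapest open site.
  R1→C 16, R2→A 20, R3→C 10, R4→C 20, R5→A 17, R6→C 14
  walking distance 97, fixed 30 → total 127.
Compare {B, C}: walking distance 92 + fixed 36 = 128.
Compare {A, B, C}: walking distance 89 + fixed 48 = 137.
Compare {C}: walking distance 132 + fixed 18 = 150.
All other subsets cost ≥ 128. Minimum total cost: 127.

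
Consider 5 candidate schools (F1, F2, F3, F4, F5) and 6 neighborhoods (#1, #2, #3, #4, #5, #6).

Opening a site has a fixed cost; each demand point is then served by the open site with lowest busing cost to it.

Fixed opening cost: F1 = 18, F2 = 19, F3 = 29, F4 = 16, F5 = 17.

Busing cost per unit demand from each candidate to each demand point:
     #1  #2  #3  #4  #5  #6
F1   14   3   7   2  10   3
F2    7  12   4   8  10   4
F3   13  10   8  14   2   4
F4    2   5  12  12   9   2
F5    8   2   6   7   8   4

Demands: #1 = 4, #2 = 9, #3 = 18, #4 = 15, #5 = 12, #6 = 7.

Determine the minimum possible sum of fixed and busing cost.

257

Open {F1, F2, F3, F4}: assign each demand point to its cheapest open site.
  #1→F4 4×2=8, #2→F1 9×3=27, #3→F2 18×4=72, #4→F1 15×2=30, #5→F3 12×2=24, #6→F4 7×2=14
  busing cost 175, fixed 82 → total 257.
Compare {F1, F2, F3, F4, F5}: busing cost 166 + fixed 99 = 265.
Compare {F1, F2, F3}: busing cost 202 + fixed 66 = 268.
Compare {F1, F2, F3, F5}: busing cost 193 + fixed 83 = 276.
All other subsets cost ≥ 265. Minimum total cost: 257.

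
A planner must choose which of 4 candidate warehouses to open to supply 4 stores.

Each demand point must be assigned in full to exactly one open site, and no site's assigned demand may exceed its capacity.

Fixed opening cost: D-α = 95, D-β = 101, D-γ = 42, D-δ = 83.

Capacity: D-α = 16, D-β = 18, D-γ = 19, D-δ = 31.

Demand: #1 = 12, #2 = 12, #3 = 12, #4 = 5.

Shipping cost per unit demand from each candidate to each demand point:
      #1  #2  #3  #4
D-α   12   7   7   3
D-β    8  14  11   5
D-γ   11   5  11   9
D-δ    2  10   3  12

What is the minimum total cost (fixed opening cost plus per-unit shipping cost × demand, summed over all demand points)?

290

Open {D-γ, D-δ}; cheapest assignment that respects the capacities:
  D-γ (cap 19, load 17): #2, #4 — cost 12×5 + 5×9 = 105
  D-δ (cap 31, load 24): #1, #3 — cost 12×2 + 12×3 = 60
  Shipping 165, fixed 125 → total 290.
  Any other capacity-feasible assignment to {D-γ, D-δ} ships for at least 165.
Compare {D-α, D-γ, D-δ}: its best feasible assignment gives total 355.
Compare {D-β, D-γ, D-δ}: its best feasible assignment gives total 371.
Every other set of open sites that can feasibly serve all demand totals ≥ 355 even under its best assignment. Minimum: 290.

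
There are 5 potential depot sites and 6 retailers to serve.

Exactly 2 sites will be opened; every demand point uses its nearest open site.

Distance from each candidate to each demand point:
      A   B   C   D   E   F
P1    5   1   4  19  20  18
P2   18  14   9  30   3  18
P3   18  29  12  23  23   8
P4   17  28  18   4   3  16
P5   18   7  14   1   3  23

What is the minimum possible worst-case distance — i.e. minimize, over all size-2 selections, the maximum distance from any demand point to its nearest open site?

Open {P1, P4}.
  Farthest demand point is F at distance 16 (to P4); all others are ≤ 16.
With {P2, P4} the worst case is 17.
With {P4, P5} the worst case is 17.
No size-2 selection achieves below 16.

16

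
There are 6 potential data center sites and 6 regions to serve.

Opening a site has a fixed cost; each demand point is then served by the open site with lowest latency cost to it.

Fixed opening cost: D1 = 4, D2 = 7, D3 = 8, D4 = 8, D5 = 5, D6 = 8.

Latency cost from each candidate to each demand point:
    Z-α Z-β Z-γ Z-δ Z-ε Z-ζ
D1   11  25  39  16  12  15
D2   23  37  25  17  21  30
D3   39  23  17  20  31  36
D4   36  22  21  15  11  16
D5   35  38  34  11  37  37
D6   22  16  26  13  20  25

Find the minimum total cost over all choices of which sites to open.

104

Open {D1, D3, D6}: assign each demand point to its cheapest open site.
  Z-α→D1 11, Z-β→D6 16, Z-γ→D3 17, Z-δ→D6 13, Z-ε→D1 12, Z-ζ→D1 15
  latency cost 84, fixed 20 → total 104.
Compare {D1, D6}: latency cost 93 + fixed 12 = 105.
Compare {D1, D3}: latency cost 94 + fixed 12 = 106.
Compare {D1, D3, D5}: latency cost 89 + fixed 17 = 106.
All other subsets cost ≥ 105. Minimum total cost: 104.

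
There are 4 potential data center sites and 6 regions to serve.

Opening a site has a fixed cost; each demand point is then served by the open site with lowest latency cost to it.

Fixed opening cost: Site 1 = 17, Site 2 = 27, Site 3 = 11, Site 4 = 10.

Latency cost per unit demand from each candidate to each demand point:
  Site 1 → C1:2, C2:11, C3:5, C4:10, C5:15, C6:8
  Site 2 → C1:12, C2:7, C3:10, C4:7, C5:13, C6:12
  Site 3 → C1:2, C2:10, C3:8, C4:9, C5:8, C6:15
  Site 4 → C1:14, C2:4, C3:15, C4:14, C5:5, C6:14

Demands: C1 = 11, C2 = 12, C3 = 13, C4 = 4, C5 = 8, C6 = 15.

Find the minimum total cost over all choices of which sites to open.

Open {Site 1, Site 4}: assign each demand point to its cheapest open site.
  C1→Site 1 11×2=22, C2→Site 4 12×4=48, C3→Site 1 13×5=65, C4→Site 1 4×10=40, C5→Site 4 8×5=40, C6→Site 1 15×8=120
  latency cost 335, fixed 27 → total 362.
Compare {Site 1, Site 3, Site 4}: latency cost 331 + fixed 38 = 369.
Compare {Site 1, Site 2, Site 4}: latency cost 323 + fixed 54 = 377.
Compare {Site 1, Site 2, Site 3, Site 4}: latency cost 323 + fixed 65 = 388.
All other subsets cost ≥ 369. Minimum total cost: 362.

362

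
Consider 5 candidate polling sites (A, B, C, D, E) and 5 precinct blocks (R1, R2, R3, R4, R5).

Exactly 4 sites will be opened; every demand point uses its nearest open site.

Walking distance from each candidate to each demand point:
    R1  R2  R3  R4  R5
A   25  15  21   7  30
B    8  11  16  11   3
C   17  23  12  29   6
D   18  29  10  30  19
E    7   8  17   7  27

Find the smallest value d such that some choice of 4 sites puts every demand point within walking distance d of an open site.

Open {A, B, D, E}.
  Farthest demand point is R3 at walking distance 10 (to D); all others are ≤ 10.
With {A, C, D, E} the worst case is 10.
With {B, C, D, E} the worst case is 10.
No size-4 selection achieves below 10.

10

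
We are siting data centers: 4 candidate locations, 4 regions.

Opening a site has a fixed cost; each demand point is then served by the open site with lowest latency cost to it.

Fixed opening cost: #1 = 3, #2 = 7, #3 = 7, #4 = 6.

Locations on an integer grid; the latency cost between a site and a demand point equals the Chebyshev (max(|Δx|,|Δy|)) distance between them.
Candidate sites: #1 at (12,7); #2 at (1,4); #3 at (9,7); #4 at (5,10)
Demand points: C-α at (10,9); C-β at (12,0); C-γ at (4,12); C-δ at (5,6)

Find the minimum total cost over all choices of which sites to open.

Open {#1, #4}: assign each demand point to its cheapest open site.
  C-α→#1 2, C-β→#1 7, C-γ→#4 2, C-δ→#4 4
  latency cost 15, fixed 9 → total 24.
Compare {#3}: latency cost 18 + fixed 7 = 25.
Compare {#1}: latency cost 24 + fixed 3 = 27.
Compare {#4}: latency cost 21 + fixed 6 = 27.
All other subsets cost ≥ 25. Minimum total cost: 24.

24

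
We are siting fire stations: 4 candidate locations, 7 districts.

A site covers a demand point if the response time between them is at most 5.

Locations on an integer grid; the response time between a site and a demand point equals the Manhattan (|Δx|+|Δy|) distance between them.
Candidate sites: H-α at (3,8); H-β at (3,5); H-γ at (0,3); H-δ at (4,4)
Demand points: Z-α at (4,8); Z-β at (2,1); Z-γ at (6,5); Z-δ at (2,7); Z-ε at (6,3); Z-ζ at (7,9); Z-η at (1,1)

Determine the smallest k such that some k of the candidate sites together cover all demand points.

Coverage sets (demand points within 5 of each site):
  H-α: {Z-α, Z-δ, Z-ζ}
  H-β: {Z-α, Z-β, Z-γ, Z-δ, Z-ε}
  H-γ: {Z-β, Z-η}
  H-δ: {Z-α, Z-β, Z-γ, Z-δ, Z-ε}
No 2 sites suffice: every size-2 union leaves at least one demand point uncovered.
But {H-α, H-β, H-γ} covers everything, so the minimum is 3.

3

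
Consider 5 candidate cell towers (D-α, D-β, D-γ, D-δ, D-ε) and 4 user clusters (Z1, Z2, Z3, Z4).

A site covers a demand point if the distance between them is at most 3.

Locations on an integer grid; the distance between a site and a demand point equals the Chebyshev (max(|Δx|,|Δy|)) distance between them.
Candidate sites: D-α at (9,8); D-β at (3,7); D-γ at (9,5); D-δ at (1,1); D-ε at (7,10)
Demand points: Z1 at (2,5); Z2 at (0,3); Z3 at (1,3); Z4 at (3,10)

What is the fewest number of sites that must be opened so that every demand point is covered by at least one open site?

2

Coverage sets (demand points within 3 of each site):
  D-α: {}
  D-β: {Z1, Z4}
  D-γ: {}
  D-δ: {Z2, Z3}
  D-ε: {}
No single site covers all 4 demand points.
But {D-β, D-δ} covers everything, so the minimum is 2.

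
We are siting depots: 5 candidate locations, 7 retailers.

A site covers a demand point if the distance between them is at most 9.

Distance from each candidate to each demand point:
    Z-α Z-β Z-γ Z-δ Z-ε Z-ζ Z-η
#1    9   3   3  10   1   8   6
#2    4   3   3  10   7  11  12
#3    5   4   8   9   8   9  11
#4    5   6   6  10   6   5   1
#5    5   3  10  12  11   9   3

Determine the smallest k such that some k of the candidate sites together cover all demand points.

Coverage sets (demand points within 9 of each site):
  #1: {Z-α, Z-β, Z-γ, Z-ε, Z-ζ, Z-η}
  #2: {Z-α, Z-β, Z-γ, Z-ε}
  #3: {Z-α, Z-β, Z-γ, Z-δ, Z-ε, Z-ζ}
  #4: {Z-α, Z-β, Z-γ, Z-ε, Z-ζ, Z-η}
  #5: {Z-α, Z-β, Z-ζ, Z-η}
No single site covers all 7 demand points.
But {#1, #3} covers everything, so the minimum is 2.

2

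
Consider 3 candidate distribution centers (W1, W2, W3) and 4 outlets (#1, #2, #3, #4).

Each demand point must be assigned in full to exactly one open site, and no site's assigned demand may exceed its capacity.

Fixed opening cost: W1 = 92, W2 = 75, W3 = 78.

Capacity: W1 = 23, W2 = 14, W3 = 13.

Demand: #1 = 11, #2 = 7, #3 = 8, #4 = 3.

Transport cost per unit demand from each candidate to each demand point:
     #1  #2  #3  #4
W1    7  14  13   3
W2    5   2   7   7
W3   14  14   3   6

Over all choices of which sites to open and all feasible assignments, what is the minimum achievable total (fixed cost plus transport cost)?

Open {W1, W2, W3}; cheapest assignment that respects the capacities:
  W1 (cap 23, load 14): #1, #4 — cost 11×7 + 3×3 = 86
  W2 (cap 14, load 7): #2 — cost 7×2 = 14
  W3 (cap 13, load 8): #3 — cost 8×3 = 24
  Shipping 124, fixed 245 → total 369.
  Any other capacity-feasible assignment to {W1, W2, W3} ships for at least 124.
Compare {W1, W2}: its best feasible assignment gives total 371.
Compare {W1, W3}: its best feasible assignment gives total 378.
Every other set of open sites that can feasibly serve all demand totals ≥ 371 even under its best assignment. Minimum: 369.

369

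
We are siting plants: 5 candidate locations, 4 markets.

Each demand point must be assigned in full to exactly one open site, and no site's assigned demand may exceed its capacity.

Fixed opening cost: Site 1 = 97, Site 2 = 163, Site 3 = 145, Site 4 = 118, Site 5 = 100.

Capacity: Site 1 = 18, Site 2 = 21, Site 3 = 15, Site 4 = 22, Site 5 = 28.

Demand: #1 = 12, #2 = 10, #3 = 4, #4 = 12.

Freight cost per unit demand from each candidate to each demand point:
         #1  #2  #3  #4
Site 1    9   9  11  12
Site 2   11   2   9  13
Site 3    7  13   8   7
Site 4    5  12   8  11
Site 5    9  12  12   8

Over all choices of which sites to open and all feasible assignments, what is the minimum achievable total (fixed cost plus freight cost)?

Open {Site 2, Site 5}; cheapest assignment that respects the capacities:
  Site 2 (cap 21, load 14): #2, #3 — cost 10×2 + 4×9 = 56
  Site 5 (cap 28, load 24): #1, #4 — cost 12×9 + 12×8 = 204
  Shipping 260, fixed 263 → total 523.
  Any other capacity-feasible assignment to {Site 2, Site 5} ships for at least 260.
Compare {Site 4, Site 5}: its best feasible assignment gives total 526.
Compare {Site 1, Site 5}: its best feasible assignment gives total 535.
Every other set of open sites that can feasibly serve all demand totals ≥ 526 even under its best assignment. Minimum: 523.

523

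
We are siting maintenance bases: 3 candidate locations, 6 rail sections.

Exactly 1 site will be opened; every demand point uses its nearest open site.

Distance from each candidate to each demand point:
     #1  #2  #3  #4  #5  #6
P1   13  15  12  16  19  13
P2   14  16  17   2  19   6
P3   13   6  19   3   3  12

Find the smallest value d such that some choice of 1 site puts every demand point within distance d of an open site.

19

Open {P1}.
  Farthest demand point is #5 at distance 19 (to P1); all others are ≤ 19.
With {P2} the worst case is 19.
With {P3} the worst case is 19.
No size-1 selection achieves below 19.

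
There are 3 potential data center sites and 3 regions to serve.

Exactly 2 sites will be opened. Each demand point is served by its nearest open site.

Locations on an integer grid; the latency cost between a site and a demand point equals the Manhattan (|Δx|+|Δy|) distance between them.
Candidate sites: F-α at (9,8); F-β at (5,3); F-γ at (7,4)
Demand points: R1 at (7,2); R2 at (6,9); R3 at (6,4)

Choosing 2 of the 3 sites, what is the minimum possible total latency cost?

Open {F-α, F-γ}.
  R1→F-γ 2, R2→F-α 4, R3→F-γ 1  ⇒ total 7.
Compare {F-α, F-β}: total 9.
Compare {F-β, F-γ}: total 9.

7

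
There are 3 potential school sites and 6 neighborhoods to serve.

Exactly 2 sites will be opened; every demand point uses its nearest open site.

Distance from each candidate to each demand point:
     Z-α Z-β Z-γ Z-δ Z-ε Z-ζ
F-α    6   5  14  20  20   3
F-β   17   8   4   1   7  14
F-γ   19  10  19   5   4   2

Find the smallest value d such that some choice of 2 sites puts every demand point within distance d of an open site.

7

Open {F-α, F-β}.
  Farthest demand point is Z-ε at distance 7 (to F-β); all others are ≤ 7.
With {F-α, F-γ} the worst case is 14.
With {F-β, F-γ} the worst case is 17.
No size-2 selection achieves below 7.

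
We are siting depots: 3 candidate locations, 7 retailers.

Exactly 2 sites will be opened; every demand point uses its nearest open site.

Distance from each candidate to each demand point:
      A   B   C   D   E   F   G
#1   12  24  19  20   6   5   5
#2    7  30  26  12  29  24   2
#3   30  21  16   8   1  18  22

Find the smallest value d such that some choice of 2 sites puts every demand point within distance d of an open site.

Open {#1, #3}.
  Farthest demand point is B at distance 21 (to #3); all others are ≤ 21.
With {#2, #3} the worst case is 21.
With {#1, #2} the worst case is 24.
No size-2 selection achieves below 21.

21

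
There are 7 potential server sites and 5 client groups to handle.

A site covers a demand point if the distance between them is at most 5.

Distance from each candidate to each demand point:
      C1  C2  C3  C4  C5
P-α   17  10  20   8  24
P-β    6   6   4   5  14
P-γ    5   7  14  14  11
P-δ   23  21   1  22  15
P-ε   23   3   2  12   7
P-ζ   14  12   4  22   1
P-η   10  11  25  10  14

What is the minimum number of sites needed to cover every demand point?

4

Coverage sets (demand points within 5 of each site):
  P-α: {}
  P-β: {C3, C4}
  P-γ: {C1}
  P-δ: {C3}
  P-ε: {C2, C3}
  P-ζ: {C3, C5}
  P-η: {}
No 3 sites suffice: every size-3 union leaves at least one demand point uncovered.
But {P-β, P-γ, P-ε, P-ζ} covers everything, so the minimum is 4.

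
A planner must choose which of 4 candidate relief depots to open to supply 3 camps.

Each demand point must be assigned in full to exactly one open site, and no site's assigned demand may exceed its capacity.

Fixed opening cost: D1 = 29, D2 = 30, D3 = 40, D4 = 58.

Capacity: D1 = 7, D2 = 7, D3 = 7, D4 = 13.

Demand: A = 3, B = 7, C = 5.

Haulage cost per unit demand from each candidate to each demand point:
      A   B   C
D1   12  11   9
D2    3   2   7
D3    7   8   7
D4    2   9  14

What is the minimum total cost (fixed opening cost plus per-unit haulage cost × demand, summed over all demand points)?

178

Open {D2, D4}; cheapest assignment that respects the capacities:
  D2 (cap 7, load 7): B — cost 7×2 = 14
  D4 (cap 13, load 8): A, C — cost 3×2 + 5×14 = 76
  Shipping 90, fixed 88 → total 178.
  Any other capacity-feasible assignment to {D2, D4} ships for at least 90.
Compare {D1, D2, D3}: its best feasible assignment gives total 179.
Compare {D1, D2, D4}: its best feasible assignment gives total 182.
Every other set of open sites that can feasibly serve all demand totals ≥ 179 even under its best assignment. Minimum: 178.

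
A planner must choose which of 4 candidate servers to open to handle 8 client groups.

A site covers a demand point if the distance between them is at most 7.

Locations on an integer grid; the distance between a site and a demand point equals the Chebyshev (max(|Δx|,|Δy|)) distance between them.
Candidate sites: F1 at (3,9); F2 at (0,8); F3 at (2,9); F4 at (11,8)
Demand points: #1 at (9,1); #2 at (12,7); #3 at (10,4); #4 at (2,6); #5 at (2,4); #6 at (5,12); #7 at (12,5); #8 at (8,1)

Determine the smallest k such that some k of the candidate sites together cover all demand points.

2

Coverage sets (demand points within 7 of each site):
  F1: {#3, #4, #5, #6}
  F2: {#4, #5, #6}
  F3: {#4, #5, #6}
  F4: {#1, #2, #3, #6, #7, #8}
No single site covers all 8 demand points.
But {F1, F4} covers everything, so the minimum is 2.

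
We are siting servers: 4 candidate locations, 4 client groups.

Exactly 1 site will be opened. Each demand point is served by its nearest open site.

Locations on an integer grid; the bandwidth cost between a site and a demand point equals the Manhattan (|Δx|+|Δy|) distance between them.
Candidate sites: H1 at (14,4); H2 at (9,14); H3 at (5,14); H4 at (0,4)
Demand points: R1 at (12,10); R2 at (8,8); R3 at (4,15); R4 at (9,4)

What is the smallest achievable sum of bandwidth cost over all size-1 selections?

30

Open {H2}.
  R1→H2 7, R2→H2 7, R3→H2 6, R4→H2 10  ⇒ total 30.
Compare {H3}: total 36.
Compare {H1}: total 44.
No size-1 selection does better; minimum is 30.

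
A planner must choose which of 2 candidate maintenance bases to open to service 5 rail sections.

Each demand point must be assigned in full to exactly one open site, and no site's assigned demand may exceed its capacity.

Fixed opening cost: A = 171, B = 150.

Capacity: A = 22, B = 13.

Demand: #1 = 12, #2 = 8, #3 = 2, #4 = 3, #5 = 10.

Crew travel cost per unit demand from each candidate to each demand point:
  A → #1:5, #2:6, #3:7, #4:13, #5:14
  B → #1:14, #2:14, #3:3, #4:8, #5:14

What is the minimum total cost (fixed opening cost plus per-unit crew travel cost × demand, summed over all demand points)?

Open {A, B}; cheapest assignment that respects the capacities:
  A (cap 22, load 22): #1, #2, #3 — cost 12×5 + 8×6 + 2×7 = 122
  B (cap 13, load 13): #4, #5 — cost 3×8 + 10×14 = 164
  Shipping 286, fixed 321 → total 607.
  Any other capacity-feasible assignment to {A, B} ships for at least 286.
Total demand is 35 and no other set of sites has combined capacity ≥ 35, so {A, B} is the only feasible choice of open sites. Minimum: 607.

607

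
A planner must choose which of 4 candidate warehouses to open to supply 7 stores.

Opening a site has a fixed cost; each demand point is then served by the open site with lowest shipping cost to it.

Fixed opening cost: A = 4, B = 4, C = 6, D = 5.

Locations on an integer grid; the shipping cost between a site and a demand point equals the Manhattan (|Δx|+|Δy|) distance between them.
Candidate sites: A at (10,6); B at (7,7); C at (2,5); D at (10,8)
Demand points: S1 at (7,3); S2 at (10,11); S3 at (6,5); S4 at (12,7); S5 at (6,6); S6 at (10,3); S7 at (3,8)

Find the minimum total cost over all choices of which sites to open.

Open {A, B}: assign each demand point to its cheapest open site.
  S1→B 4, S2→A 5, S3→B 3, S4→A 3, S5→B 2, S6→A 3, S7→B 5
  shipping cost 25, fixed 8 → total 33.
Compare {B, D}: shipping cost 25 + fixed 9 = 34.
Compare {A, B, D}: shipping cost 23 + fixed 13 = 36.
Compare {B}: shipping cost 33 + fixed 4 = 37.
All other subsets cost ≥ 34. Minimum total cost: 33.

33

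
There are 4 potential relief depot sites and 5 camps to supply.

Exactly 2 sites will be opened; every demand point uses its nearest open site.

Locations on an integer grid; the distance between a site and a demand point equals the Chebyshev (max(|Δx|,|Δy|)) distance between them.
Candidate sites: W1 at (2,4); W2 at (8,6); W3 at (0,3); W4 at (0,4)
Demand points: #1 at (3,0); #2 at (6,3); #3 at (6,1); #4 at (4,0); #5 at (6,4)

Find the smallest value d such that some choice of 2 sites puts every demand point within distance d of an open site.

4

Open {W1, W2}.
  Farthest demand point is #1 at distance 4 (to W1); all others are ≤ 4.
With {W1, W3} the worst case is 4.
With {W1, W4} the worst case is 4.
No size-2 selection achieves below 4.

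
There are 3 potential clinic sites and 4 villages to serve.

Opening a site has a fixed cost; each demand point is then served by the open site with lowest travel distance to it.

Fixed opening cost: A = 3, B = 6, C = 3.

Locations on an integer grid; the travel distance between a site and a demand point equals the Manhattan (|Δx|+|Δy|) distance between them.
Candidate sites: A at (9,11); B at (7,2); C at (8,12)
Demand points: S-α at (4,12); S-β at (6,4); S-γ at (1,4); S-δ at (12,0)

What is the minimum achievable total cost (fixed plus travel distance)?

Open {B, C}: assign each demand point to its cheapest open site.
  S-α→C 4, S-β→B 3, S-γ→B 8, S-δ→B 7
  travel distance 22, fixed 9 → total 31.
Compare {A, B}: travel distance 24 + fixed 9 = 33.
Compare {A, B, C}: travel distance 22 + fixed 12 = 34.
Compare {B}: travel distance 31 + fixed 6 = 37.
All other subsets cost ≥ 33. Minimum total cost: 31.

31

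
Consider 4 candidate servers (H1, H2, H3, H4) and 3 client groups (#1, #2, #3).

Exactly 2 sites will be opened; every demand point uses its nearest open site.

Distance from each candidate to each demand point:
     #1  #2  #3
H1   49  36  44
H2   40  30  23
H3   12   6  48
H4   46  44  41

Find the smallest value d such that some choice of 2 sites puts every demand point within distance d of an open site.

Open {H2, H3}.
  Farthest demand point is #3 at distance 23 (to H2); all others are ≤ 23.
With {H1, H2} the worst case is 40.
With {H2, H4} the worst case is 40.
No size-2 selection achieves below 23.

23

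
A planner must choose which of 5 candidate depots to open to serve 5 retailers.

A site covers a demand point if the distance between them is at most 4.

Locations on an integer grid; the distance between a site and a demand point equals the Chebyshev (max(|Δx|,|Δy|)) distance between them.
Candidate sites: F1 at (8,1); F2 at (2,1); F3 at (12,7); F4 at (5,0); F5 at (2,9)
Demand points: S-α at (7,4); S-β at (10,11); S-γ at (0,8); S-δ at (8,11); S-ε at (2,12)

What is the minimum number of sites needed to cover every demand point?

3

Coverage sets (demand points within 4 of each site):
  F1: {S-α}
  F2: {}
  F3: {S-β, S-δ}
  F4: {S-α}
  F5: {S-γ, S-ε}
No 2 sites suffice: every size-2 union leaves at least one demand point uncovered.
But {F1, F3, F5} covers everything, so the minimum is 3.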